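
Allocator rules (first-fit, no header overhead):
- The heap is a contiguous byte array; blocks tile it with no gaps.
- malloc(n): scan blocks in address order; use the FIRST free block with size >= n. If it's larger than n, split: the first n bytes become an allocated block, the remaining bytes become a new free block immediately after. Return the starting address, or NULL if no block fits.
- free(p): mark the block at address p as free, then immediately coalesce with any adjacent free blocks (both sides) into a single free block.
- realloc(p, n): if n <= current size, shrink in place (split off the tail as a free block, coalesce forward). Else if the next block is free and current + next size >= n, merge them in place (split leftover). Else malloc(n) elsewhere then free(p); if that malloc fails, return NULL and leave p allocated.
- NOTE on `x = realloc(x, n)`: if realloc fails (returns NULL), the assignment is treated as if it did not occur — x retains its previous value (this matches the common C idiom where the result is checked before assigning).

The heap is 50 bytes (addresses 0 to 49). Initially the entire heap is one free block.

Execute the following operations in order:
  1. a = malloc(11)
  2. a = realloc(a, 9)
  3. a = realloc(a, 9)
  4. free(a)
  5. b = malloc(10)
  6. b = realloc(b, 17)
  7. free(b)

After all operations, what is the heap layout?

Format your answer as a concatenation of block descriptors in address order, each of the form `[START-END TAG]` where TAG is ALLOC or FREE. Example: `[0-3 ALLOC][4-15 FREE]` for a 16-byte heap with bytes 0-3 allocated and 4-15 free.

Op 1: a = malloc(11) -> a = 0; heap: [0-10 ALLOC][11-49 FREE]
Op 2: a = realloc(a, 9) -> a = 0; heap: [0-8 ALLOC][9-49 FREE]
Op 3: a = realloc(a, 9) -> a = 0; heap: [0-8 ALLOC][9-49 FREE]
Op 4: free(a) -> (freed a); heap: [0-49 FREE]
Op 5: b = malloc(10) -> b = 0; heap: [0-9 ALLOC][10-49 FREE]
Op 6: b = realloc(b, 17) -> b = 0; heap: [0-16 ALLOC][17-49 FREE]
Op 7: free(b) -> (freed b); heap: [0-49 FREE]

Answer: [0-49 FREE]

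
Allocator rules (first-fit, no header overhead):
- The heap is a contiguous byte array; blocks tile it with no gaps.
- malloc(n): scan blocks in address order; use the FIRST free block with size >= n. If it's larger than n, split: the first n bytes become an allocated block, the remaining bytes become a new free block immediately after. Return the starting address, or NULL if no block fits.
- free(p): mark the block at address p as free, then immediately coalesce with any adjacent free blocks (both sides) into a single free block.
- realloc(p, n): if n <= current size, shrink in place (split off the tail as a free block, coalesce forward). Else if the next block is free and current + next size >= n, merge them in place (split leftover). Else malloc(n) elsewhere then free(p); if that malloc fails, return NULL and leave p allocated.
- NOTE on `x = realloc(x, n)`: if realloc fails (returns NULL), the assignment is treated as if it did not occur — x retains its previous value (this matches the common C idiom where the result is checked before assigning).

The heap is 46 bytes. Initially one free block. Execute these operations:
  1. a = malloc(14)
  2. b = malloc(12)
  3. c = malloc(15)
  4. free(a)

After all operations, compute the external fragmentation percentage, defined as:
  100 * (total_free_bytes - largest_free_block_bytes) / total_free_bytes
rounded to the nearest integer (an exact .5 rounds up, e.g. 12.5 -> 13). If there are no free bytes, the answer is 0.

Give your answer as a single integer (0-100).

Answer: 26

Derivation:
Op 1: a = malloc(14) -> a = 0; heap: [0-13 ALLOC][14-45 FREE]
Op 2: b = malloc(12) -> b = 14; heap: [0-13 ALLOC][14-25 ALLOC][26-45 FREE]
Op 3: c = malloc(15) -> c = 26; heap: [0-13 ALLOC][14-25 ALLOC][26-40 ALLOC][41-45 FREE]
Op 4: free(a) -> (freed a); heap: [0-13 FREE][14-25 ALLOC][26-40 ALLOC][41-45 FREE]
Free blocks: [14 5] total_free=19 largest=14 -> 100*(19-14)/19 = 500/19 ≈ 26.316 -> rounds to 26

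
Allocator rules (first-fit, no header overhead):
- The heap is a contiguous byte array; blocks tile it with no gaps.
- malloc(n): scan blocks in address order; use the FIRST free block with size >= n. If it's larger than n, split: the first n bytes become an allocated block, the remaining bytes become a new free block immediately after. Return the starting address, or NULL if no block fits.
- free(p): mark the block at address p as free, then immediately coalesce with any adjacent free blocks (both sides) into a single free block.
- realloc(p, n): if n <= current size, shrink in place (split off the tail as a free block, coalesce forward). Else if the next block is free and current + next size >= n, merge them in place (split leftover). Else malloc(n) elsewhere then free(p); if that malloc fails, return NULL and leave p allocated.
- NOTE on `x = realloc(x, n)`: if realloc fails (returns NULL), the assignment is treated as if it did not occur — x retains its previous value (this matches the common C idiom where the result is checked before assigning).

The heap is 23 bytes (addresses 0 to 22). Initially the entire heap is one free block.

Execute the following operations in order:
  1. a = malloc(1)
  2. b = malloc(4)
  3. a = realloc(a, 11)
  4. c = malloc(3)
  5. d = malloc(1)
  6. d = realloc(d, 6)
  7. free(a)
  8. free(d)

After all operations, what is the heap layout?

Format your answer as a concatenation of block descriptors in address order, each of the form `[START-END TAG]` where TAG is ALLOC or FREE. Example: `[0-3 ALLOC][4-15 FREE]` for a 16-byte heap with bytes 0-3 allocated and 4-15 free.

Op 1: a = malloc(1) -> a = 0; heap: [0-0 ALLOC][1-22 FREE]
Op 2: b = malloc(4) -> b = 1; heap: [0-0 ALLOC][1-4 ALLOC][5-22 FREE]
Op 3: a = realloc(a, 11) -> a = 5; heap: [0-0 FREE][1-4 ALLOC][5-15 ALLOC][16-22 FREE]
Op 4: c = malloc(3) -> c = 16; heap: [0-0 FREE][1-4 ALLOC][5-15 ALLOC][16-18 ALLOC][19-22 FREE]
Op 5: d = malloc(1) -> d = 0; heap: [0-0 ALLOC][1-4 ALLOC][5-15 ALLOC][16-18 ALLOC][19-22 FREE]
Op 6: d = realloc(d, 6) -> NULL (d unchanged); heap: [0-0 ALLOC][1-4 ALLOC][5-15 ALLOC][16-18 ALLOC][19-22 FREE]
Op 7: free(a) -> (freed a); heap: [0-0 ALLOC][1-4 ALLOC][5-15 FREE][16-18 ALLOC][19-22 FREE]
Op 8: free(d) -> (freed d); heap: [0-0 FREE][1-4 ALLOC][5-15 FREE][16-18 ALLOC][19-22 FREE]

Answer: [0-0 FREE][1-4 ALLOC][5-15 FREE][16-18 ALLOC][19-22 FREE]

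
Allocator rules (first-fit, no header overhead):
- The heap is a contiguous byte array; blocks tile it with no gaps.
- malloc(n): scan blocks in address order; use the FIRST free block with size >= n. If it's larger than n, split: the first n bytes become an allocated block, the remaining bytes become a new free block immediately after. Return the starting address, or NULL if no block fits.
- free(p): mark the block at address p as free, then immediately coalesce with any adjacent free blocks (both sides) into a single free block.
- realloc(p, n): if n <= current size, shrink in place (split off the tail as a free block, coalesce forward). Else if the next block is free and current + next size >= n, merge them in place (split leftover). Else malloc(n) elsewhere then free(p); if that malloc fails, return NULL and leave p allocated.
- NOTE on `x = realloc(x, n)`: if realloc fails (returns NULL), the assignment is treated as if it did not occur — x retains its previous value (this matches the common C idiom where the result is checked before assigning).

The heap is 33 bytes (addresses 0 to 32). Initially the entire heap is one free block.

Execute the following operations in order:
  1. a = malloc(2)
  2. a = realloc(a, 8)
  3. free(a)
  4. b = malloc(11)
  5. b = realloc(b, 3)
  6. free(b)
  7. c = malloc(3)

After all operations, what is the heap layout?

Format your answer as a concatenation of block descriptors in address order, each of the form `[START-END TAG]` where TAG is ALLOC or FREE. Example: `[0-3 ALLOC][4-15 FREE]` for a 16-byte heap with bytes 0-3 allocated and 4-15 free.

Op 1: a = malloc(2) -> a = 0; heap: [0-1 ALLOC][2-32 FREE]
Op 2: a = realloc(a, 8) -> a = 0; heap: [0-7 ALLOC][8-32 FREE]
Op 3: free(a) -> (freed a); heap: [0-32 FREE]
Op 4: b = malloc(11) -> b = 0; heap: [0-10 ALLOC][11-32 FREE]
Op 5: b = realloc(b, 3) -> b = 0; heap: [0-2 ALLOC][3-32 FREE]
Op 6: free(b) -> (freed b); heap: [0-32 FREE]
Op 7: c = malloc(3) -> c = 0; heap: [0-2 ALLOC][3-32 FREE]

Answer: [0-2 ALLOC][3-32 FREE]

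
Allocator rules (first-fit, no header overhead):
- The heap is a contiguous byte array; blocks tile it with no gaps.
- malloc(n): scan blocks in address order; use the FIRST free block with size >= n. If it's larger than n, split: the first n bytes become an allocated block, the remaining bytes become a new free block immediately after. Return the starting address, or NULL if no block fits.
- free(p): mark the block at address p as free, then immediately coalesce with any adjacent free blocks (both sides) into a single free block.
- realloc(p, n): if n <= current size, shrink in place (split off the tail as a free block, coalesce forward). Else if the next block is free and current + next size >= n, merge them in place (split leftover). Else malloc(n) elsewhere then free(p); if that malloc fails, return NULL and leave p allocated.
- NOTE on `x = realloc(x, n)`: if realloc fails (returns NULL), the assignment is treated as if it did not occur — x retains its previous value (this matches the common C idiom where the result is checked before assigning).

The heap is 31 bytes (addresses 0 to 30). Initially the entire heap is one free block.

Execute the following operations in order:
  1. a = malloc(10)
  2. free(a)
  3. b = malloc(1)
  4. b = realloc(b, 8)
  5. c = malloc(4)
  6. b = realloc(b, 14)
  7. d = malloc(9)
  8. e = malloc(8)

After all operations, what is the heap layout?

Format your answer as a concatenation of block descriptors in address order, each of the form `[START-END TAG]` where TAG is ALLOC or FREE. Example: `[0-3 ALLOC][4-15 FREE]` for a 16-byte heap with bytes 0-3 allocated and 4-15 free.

Op 1: a = malloc(10) -> a = 0; heap: [0-9 ALLOC][10-30 FREE]
Op 2: free(a) -> (freed a); heap: [0-30 FREE]
Op 3: b = malloc(1) -> b = 0; heap: [0-0 ALLOC][1-30 FREE]
Op 4: b = realloc(b, 8) -> b = 0; heap: [0-7 ALLOC][8-30 FREE]
Op 5: c = malloc(4) -> c = 8; heap: [0-7 ALLOC][8-11 ALLOC][12-30 FREE]
Op 6: b = realloc(b, 14) -> b = 12; heap: [0-7 FREE][8-11 ALLOC][12-25 ALLOC][26-30 FREE]
Op 7: d = malloc(9) -> d = NULL; heap: [0-7 FREE][8-11 ALLOC][12-25 ALLOC][26-30 FREE]
Op 8: e = malloc(8) -> e = 0; heap: [0-7 ALLOC][8-11 ALLOC][12-25 ALLOC][26-30 FREE]

Answer: [0-7 ALLOC][8-11 ALLOC][12-25 ALLOC][26-30 FREE]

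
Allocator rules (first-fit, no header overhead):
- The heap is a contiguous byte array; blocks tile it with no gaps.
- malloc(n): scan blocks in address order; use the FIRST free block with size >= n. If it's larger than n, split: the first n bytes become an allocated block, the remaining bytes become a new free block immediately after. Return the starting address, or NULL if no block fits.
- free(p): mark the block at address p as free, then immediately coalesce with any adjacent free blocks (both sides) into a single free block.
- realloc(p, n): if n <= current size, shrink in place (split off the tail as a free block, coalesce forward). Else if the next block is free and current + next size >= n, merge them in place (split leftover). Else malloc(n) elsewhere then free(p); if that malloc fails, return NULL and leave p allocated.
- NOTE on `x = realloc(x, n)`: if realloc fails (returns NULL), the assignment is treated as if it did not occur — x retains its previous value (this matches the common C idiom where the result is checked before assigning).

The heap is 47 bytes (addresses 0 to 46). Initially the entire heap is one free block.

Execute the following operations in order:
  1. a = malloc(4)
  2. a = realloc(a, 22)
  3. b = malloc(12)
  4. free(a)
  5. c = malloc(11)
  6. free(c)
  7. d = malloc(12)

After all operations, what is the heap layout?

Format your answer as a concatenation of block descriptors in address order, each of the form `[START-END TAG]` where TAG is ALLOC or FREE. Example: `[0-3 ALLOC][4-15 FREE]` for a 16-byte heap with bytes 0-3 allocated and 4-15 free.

Answer: [0-11 ALLOC][12-21 FREE][22-33 ALLOC][34-46 FREE]

Derivation:
Op 1: a = malloc(4) -> a = 0; heap: [0-3 ALLOC][4-46 FREE]
Op 2: a = realloc(a, 22) -> a = 0; heap: [0-21 ALLOC][22-46 FREE]
Op 3: b = malloc(12) -> b = 22; heap: [0-21 ALLOC][22-33 ALLOC][34-46 FREE]
Op 4: free(a) -> (freed a); heap: [0-21 FREE][22-33 ALLOC][34-46 FREE]
Op 5: c = malloc(11) -> c = 0; heap: [0-10 ALLOC][11-21 FREE][22-33 ALLOC][34-46 FREE]
Op 6: free(c) -> (freed c); heap: [0-21 FREE][22-33 ALLOC][34-46 FREE]
Op 7: d = malloc(12) -> d = 0; heap: [0-11 ALLOC][12-21 FREE][22-33 ALLOC][34-46 FREE]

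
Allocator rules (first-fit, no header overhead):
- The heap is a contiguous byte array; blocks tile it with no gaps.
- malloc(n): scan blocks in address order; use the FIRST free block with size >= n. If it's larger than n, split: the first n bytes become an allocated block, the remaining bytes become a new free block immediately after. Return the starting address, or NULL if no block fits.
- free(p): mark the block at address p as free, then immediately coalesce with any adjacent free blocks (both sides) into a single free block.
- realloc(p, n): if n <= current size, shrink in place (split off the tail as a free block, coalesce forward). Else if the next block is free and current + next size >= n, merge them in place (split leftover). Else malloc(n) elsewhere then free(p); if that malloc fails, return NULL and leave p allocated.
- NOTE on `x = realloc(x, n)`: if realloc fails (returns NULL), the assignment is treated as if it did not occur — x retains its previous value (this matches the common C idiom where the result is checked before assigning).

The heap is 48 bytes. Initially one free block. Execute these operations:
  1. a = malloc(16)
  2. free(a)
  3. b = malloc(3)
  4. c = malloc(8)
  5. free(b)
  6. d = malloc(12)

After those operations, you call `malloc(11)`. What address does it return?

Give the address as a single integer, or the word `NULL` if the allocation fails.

Answer: 23

Derivation:
Op 1: a = malloc(16) -> a = 0; heap: [0-15 ALLOC][16-47 FREE]
Op 2: free(a) -> (freed a); heap: [0-47 FREE]
Op 3: b = malloc(3) -> b = 0; heap: [0-2 ALLOC][3-47 FREE]
Op 4: c = malloc(8) -> c = 3; heap: [0-2 ALLOC][3-10 ALLOC][11-47 FREE]
Op 5: free(b) -> (freed b); heap: [0-2 FREE][3-10 ALLOC][11-47 FREE]
Op 6: d = malloc(12) -> d = 11; heap: [0-2 FREE][3-10 ALLOC][11-22 ALLOC][23-47 FREE]
malloc(11): first-fit scan over [0-2 FREE][3-10 ALLOC][11-22 ALLOC][23-47 FREE] -> 23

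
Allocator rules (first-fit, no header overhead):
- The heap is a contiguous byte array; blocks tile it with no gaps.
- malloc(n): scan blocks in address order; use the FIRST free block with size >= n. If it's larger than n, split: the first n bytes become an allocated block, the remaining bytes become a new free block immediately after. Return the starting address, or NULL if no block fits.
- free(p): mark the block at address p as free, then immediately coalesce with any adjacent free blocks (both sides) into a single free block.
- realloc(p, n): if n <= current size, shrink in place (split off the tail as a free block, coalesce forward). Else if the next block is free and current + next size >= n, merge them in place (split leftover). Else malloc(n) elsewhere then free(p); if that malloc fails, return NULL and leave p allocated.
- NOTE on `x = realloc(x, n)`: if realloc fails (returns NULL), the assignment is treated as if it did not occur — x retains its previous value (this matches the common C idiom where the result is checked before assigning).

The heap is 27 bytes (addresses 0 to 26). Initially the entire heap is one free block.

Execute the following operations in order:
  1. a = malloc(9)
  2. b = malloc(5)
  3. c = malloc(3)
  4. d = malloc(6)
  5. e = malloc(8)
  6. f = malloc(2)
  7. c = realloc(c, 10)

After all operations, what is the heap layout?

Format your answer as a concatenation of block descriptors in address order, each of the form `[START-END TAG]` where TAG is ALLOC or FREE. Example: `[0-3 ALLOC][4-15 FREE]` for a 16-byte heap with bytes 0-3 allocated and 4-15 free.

Op 1: a = malloc(9) -> a = 0; heap: [0-8 ALLOC][9-26 FREE]
Op 2: b = malloc(5) -> b = 9; heap: [0-8 ALLOC][9-13 ALLOC][14-26 FREE]
Op 3: c = malloc(3) -> c = 14; heap: [0-8 ALLOC][9-13 ALLOC][14-16 ALLOC][17-26 FREE]
Op 4: d = malloc(6) -> d = 17; heap: [0-8 ALLOC][9-13 ALLOC][14-16 ALLOC][17-22 ALLOC][23-26 FREE]
Op 5: e = malloc(8) -> e = NULL; heap: [0-8 ALLOC][9-13 ALLOC][14-16 ALLOC][17-22 ALLOC][23-26 FREE]
Op 6: f = malloc(2) -> f = 23; heap: [0-8 ALLOC][9-13 ALLOC][14-16 ALLOC][17-22 ALLOC][23-24 ALLOC][25-26 FREE]
Op 7: c = realloc(c, 10) -> NULL (c unchanged); heap: [0-8 ALLOC][9-13 ALLOC][14-16 ALLOC][17-22 ALLOC][23-24 ALLOC][25-26 FREE]

Answer: [0-8 ALLOC][9-13 ALLOC][14-16 ALLOC][17-22 ALLOC][23-24 ALLOC][25-26 FREE]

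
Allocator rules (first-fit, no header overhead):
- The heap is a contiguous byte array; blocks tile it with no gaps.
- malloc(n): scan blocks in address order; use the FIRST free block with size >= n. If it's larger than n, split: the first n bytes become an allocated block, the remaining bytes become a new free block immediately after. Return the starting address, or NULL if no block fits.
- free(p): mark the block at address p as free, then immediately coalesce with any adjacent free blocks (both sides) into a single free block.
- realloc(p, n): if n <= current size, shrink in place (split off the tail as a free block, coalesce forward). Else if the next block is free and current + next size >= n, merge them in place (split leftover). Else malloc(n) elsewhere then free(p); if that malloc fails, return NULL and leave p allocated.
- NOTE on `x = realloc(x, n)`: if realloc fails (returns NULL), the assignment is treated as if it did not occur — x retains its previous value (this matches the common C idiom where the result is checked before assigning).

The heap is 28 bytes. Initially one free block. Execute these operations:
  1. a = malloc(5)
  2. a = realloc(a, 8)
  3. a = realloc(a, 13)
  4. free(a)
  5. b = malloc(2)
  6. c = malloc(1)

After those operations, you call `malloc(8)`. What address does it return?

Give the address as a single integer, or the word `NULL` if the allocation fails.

Op 1: a = malloc(5) -> a = 0; heap: [0-4 ALLOC][5-27 FREE]
Op 2: a = realloc(a, 8) -> a = 0; heap: [0-7 ALLOC][8-27 FREE]
Op 3: a = realloc(a, 13) -> a = 0; heap: [0-12 ALLOC][13-27 FREE]
Op 4: free(a) -> (freed a); heap: [0-27 FREE]
Op 5: b = malloc(2) -> b = 0; heap: [0-1 ALLOC][2-27 FREE]
Op 6: c = malloc(1) -> c = 2; heap: [0-1 ALLOC][2-2 ALLOC][3-27 FREE]
malloc(8): first-fit scan over [0-1 ALLOC][2-2 ALLOC][3-27 FREE] -> 3

Answer: 3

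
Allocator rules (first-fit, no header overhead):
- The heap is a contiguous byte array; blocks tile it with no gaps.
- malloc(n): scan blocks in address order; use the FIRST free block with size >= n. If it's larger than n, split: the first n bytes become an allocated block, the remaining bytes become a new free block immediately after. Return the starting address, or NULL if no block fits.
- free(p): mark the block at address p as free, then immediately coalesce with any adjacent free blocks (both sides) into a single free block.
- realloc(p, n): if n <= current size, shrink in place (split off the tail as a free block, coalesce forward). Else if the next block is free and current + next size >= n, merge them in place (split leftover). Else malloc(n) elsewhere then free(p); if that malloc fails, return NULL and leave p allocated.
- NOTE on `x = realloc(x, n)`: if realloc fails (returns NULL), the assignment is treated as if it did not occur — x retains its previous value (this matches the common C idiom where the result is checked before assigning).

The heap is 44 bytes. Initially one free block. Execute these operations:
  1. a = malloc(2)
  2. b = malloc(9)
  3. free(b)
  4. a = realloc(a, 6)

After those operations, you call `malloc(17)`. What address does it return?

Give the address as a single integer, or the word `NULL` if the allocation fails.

Op 1: a = malloc(2) -> a = 0; heap: [0-1 ALLOC][2-43 FREE]
Op 2: b = malloc(9) -> b = 2; heap: [0-1 ALLOC][2-10 ALLOC][11-43 FREE]
Op 3: free(b) -> (freed b); heap: [0-1 ALLOC][2-43 FREE]
Op 4: a = realloc(a, 6) -> a = 0; heap: [0-5 ALLOC][6-43 FREE]
malloc(17): first-fit scan over [0-5 ALLOC][6-43 FREE] -> 6

Answer: 6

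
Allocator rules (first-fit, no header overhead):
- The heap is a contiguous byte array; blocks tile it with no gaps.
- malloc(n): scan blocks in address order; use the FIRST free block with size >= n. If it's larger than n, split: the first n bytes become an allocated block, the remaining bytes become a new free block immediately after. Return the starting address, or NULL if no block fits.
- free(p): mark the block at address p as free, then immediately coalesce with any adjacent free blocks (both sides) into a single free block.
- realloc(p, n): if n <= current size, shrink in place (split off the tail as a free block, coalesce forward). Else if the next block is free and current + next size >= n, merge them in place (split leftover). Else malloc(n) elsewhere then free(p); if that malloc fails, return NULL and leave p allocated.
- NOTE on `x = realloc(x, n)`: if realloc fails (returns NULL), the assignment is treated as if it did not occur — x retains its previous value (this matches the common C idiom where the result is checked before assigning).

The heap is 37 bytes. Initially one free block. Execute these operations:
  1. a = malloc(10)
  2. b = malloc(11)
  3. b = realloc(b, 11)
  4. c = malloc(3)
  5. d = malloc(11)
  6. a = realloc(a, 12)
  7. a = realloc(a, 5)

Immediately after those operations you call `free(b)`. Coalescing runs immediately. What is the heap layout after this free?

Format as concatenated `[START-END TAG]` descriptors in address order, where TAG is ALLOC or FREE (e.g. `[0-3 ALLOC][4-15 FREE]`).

Answer: [0-4 ALLOC][5-20 FREE][21-23 ALLOC][24-34 ALLOC][35-36 FREE]

Derivation:
Op 1: a = malloc(10) -> a = 0; heap: [0-9 ALLOC][10-36 FREE]
Op 2: b = malloc(11) -> b = 10; heap: [0-9 ALLOC][10-20 ALLOC][21-36 FREE]
Op 3: b = realloc(b, 11) -> b = 10; heap: [0-9 ALLOC][10-20 ALLOC][21-36 FREE]
Op 4: c = malloc(3) -> c = 21; heap: [0-9 ALLOC][10-20 ALLOC][21-23 ALLOC][24-36 FREE]
Op 5: d = malloc(11) -> d = 24; heap: [0-9 ALLOC][10-20 ALLOC][21-23 ALLOC][24-34 ALLOC][35-36 FREE]
Op 6: a = realloc(a, 12) -> NULL (a unchanged); heap: [0-9 ALLOC][10-20 ALLOC][21-23 ALLOC][24-34 ALLOC][35-36 FREE]
Op 7: a = realloc(a, 5) -> a = 0; heap: [0-4 ALLOC][5-9 FREE][10-20 ALLOC][21-23 ALLOC][24-34 ALLOC][35-36 FREE]
free(b): b = 10 -> block [10-20 ALLOC]; mark free, coalesce with adjacent free neighbors -> [0-4 ALLOC][5-20 FREE][21-23 ALLOC][24-34 ALLOC][35-36 FREE]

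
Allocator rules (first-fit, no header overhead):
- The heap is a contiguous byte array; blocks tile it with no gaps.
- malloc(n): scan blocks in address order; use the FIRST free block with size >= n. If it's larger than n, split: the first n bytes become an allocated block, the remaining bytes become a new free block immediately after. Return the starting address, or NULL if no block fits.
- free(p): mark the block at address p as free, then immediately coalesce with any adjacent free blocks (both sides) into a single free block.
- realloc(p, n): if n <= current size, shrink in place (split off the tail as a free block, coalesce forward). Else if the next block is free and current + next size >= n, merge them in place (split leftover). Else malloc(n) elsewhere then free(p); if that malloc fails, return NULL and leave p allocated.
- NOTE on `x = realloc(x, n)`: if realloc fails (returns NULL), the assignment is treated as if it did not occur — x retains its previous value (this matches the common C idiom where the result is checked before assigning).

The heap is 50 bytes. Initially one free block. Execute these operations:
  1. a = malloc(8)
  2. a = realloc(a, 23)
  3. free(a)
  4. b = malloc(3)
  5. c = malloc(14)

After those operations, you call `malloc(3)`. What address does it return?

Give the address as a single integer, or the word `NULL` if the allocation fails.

Answer: 17

Derivation:
Op 1: a = malloc(8) -> a = 0; heap: [0-7 ALLOC][8-49 FREE]
Op 2: a = realloc(a, 23) -> a = 0; heap: [0-22 ALLOC][23-49 FREE]
Op 3: free(a) -> (freed a); heap: [0-49 FREE]
Op 4: b = malloc(3) -> b = 0; heap: [0-2 ALLOC][3-49 FREE]
Op 5: c = malloc(14) -> c = 3; heap: [0-2 ALLOC][3-16 ALLOC][17-49 FREE]
malloc(3): first-fit scan over [0-2 ALLOC][3-16 ALLOC][17-49 FREE] -> 17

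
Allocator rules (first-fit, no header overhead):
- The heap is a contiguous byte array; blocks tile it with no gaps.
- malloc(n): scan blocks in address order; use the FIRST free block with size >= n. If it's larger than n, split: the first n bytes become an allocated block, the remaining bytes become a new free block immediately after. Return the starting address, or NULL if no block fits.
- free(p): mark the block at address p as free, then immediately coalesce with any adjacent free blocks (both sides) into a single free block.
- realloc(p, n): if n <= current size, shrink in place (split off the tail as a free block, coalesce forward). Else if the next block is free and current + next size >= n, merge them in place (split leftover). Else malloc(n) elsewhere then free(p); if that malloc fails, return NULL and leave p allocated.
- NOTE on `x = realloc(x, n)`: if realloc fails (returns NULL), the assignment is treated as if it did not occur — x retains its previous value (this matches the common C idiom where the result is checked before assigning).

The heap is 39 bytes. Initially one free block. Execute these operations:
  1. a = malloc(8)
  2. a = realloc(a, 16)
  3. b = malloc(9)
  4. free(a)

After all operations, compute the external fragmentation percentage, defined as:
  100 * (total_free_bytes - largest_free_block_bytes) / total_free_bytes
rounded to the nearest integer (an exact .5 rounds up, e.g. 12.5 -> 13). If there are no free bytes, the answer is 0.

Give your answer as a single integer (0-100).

Answer: 47

Derivation:
Op 1: a = malloc(8) -> a = 0; heap: [0-7 ALLOC][8-38 FREE]
Op 2: a = realloc(a, 16) -> a = 0; heap: [0-15 ALLOC][16-38 FREE]
Op 3: b = malloc(9) -> b = 16; heap: [0-15 ALLOC][16-24 ALLOC][25-38 FREE]
Op 4: free(a) -> (freed a); heap: [0-15 FREE][16-24 ALLOC][25-38 FREE]
Free blocks: [16 14] total_free=30 largest=16 -> 100*(30-16)/30 = 1400/30 ≈ 46.667 -> rounds to 47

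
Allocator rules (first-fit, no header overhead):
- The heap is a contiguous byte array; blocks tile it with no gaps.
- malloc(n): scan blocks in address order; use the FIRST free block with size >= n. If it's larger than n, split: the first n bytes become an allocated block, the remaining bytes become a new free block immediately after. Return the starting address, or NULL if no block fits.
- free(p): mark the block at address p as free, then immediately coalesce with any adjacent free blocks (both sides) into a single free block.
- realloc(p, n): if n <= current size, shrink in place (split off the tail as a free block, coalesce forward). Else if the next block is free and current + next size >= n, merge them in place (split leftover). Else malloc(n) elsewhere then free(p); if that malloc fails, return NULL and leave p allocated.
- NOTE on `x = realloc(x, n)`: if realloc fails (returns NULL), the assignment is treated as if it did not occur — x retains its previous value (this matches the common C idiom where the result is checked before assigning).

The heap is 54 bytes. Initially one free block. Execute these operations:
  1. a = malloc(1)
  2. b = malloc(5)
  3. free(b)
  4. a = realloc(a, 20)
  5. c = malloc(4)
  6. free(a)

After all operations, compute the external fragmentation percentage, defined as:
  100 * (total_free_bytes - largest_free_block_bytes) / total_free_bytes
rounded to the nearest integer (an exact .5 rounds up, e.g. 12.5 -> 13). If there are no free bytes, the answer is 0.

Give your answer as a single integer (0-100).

Op 1: a = malloc(1) -> a = 0; heap: [0-0 ALLOC][1-53 FREE]
Op 2: b = malloc(5) -> b = 1; heap: [0-0 ALLOC][1-5 ALLOC][6-53 FREE]
Op 3: free(b) -> (freed b); heap: [0-0 ALLOC][1-53 FREE]
Op 4: a = realloc(a, 20) -> a = 0; heap: [0-19 ALLOC][20-53 FREE]
Op 5: c = malloc(4) -> c = 20; heap: [0-19 ALLOC][20-23 ALLOC][24-53 FREE]
Op 6: free(a) -> (freed a); heap: [0-19 FREE][20-23 ALLOC][24-53 FREE]
Free blocks: [20 30] total_free=50 largest=30 -> 100*(50-30)/50 = 2000/50 = 40

Answer: 40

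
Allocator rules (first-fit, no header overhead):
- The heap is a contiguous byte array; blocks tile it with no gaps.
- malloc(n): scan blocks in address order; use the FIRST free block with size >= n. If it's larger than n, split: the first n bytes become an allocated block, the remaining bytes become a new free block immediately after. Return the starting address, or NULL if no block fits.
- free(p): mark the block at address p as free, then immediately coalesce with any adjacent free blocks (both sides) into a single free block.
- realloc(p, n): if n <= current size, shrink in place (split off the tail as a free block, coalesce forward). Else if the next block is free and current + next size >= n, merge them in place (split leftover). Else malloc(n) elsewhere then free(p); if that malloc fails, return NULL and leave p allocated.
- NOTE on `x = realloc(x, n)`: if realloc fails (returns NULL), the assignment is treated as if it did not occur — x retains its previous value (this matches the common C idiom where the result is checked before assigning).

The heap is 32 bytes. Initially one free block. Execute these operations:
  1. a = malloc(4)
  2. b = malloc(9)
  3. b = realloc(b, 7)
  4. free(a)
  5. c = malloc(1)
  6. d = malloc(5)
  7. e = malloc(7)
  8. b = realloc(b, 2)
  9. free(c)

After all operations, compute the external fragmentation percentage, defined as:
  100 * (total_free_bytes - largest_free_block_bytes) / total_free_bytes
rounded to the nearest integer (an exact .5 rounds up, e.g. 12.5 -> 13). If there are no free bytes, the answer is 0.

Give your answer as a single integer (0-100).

Op 1: a = malloc(4) -> a = 0; heap: [0-3 ALLOC][4-31 FREE]
Op 2: b = malloc(9) -> b = 4; heap: [0-3 ALLOC][4-12 ALLOC][13-31 FREE]
Op 3: b = realloc(b, 7) -> b = 4; heap: [0-3 ALLOC][4-10 ALLOC][11-31 FREE]
Op 4: free(a) -> (freed a); heap: [0-3 FREE][4-10 ALLOC][11-31 FREE]
Op 5: c = malloc(1) -> c = 0; heap: [0-0 ALLOC][1-3 FREE][4-10 ALLOC][11-31 FREE]
Op 6: d = malloc(5) -> d = 11; heap: [0-0 ALLOC][1-3 FREE][4-10 ALLOC][11-15 ALLOC][16-31 FREE]
Op 7: e = malloc(7) -> e = 16; heap: [0-0 ALLOC][1-3 FREE][4-10 ALLOC][11-15 ALLOC][16-22 ALLOC][23-31 FREE]
Op 8: b = realloc(b, 2) -> b = 4; heap: [0-0 ALLOC][1-3 FREE][4-5 ALLOC][6-10 FREE][11-15 ALLOC][16-22 ALLOC][23-31 FREE]
Op 9: free(c) -> (freed c); heap: [0-3 FREE][4-5 ALLOC][6-10 FREE][11-15 ALLOC][16-22 ALLOC][23-31 FREE]
Free blocks: [4 5 9] total_free=18 largest=9 -> 100*(18-9)/18 = 900/18 = 50

Answer: 50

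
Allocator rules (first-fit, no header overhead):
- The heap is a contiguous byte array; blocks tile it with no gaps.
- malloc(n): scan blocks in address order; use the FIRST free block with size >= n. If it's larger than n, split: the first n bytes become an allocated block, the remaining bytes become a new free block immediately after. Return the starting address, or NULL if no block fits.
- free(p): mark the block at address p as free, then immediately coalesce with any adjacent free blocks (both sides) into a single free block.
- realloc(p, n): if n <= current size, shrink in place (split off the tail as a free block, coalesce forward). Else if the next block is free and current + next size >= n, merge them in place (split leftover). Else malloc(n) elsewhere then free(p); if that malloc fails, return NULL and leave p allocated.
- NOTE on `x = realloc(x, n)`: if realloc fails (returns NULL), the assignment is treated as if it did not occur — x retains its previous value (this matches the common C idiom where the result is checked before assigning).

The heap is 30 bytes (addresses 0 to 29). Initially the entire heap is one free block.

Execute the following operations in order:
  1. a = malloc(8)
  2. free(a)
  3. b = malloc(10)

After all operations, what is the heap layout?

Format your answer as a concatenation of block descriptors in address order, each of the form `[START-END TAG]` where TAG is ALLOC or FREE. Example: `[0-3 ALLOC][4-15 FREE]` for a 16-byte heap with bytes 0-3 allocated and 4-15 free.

Answer: [0-9 ALLOC][10-29 FREE]

Derivation:
Op 1: a = malloc(8) -> a = 0; heap: [0-7 ALLOC][8-29 FREE]
Op 2: free(a) -> (freed a); heap: [0-29 FREE]
Op 3: b = malloc(10) -> b = 0; heap: [0-9 ALLOC][10-29 FREE]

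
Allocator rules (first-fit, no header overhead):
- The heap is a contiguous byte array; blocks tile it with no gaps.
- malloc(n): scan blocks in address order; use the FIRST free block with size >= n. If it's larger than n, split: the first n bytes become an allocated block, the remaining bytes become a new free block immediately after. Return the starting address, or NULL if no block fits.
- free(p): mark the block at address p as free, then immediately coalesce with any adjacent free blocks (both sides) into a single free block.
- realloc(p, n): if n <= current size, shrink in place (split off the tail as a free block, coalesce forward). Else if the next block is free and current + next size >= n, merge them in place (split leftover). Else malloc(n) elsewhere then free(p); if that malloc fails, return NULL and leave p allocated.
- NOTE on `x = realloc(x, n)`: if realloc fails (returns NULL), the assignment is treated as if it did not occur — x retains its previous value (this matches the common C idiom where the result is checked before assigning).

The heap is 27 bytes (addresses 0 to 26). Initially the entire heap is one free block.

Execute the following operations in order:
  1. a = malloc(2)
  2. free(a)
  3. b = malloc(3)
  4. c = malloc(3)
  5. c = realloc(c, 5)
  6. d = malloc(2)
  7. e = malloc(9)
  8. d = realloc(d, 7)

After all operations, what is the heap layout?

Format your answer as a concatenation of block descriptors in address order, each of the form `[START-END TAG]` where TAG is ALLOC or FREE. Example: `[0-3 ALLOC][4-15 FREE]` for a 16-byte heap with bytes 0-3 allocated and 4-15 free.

Op 1: a = malloc(2) -> a = 0; heap: [0-1 ALLOC][2-26 FREE]
Op 2: free(a) -> (freed a); heap: [0-26 FREE]
Op 3: b = malloc(3) -> b = 0; heap: [0-2 ALLOC][3-26 FREE]
Op 4: c = malloc(3) -> c = 3; heap: [0-2 ALLOC][3-5 ALLOC][6-26 FREE]
Op 5: c = realloc(c, 5) -> c = 3; heap: [0-2 ALLOC][3-7 ALLOC][8-26 FREE]
Op 6: d = malloc(2) -> d = 8; heap: [0-2 ALLOC][3-7 ALLOC][8-9 ALLOC][10-26 FREE]
Op 7: e = malloc(9) -> e = 10; heap: [0-2 ALLOC][3-7 ALLOC][8-9 ALLOC][10-18 ALLOC][19-26 FREE]
Op 8: d = realloc(d, 7) -> d = 19; heap: [0-2 ALLOC][3-7 ALLOC][8-9 FREE][10-18 ALLOC][19-25 ALLOC][26-26 FREE]

Answer: [0-2 ALLOC][3-7 ALLOC][8-9 FREE][10-18 ALLOC][19-25 ALLOC][26-26 FREE]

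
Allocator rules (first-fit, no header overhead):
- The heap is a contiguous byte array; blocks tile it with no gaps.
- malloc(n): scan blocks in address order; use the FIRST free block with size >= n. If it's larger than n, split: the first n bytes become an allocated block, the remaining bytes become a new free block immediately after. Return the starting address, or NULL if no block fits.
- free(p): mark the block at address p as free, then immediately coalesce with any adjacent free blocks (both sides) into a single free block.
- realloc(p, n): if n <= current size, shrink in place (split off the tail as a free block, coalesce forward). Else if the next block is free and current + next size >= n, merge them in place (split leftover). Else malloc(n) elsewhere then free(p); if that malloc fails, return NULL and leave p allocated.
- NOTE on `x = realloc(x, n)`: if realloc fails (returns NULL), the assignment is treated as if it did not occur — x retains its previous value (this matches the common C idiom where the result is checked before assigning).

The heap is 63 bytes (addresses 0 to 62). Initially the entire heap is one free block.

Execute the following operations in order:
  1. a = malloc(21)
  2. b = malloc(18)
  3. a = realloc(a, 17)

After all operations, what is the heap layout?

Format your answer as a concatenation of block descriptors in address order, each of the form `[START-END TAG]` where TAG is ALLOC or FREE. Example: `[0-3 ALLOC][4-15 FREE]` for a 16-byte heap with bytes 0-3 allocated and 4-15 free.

Op 1: a = malloc(21) -> a = 0; heap: [0-20 ALLOC][21-62 FREE]
Op 2: b = malloc(18) -> b = 21; heap: [0-20 ALLOC][21-38 ALLOC][39-62 FREE]
Op 3: a = realloc(a, 17) -> a = 0; heap: [0-16 ALLOC][17-20 FREE][21-38 ALLOC][39-62 FREE]

Answer: [0-16 ALLOC][17-20 FREE][21-38 ALLOC][39-62 FREE]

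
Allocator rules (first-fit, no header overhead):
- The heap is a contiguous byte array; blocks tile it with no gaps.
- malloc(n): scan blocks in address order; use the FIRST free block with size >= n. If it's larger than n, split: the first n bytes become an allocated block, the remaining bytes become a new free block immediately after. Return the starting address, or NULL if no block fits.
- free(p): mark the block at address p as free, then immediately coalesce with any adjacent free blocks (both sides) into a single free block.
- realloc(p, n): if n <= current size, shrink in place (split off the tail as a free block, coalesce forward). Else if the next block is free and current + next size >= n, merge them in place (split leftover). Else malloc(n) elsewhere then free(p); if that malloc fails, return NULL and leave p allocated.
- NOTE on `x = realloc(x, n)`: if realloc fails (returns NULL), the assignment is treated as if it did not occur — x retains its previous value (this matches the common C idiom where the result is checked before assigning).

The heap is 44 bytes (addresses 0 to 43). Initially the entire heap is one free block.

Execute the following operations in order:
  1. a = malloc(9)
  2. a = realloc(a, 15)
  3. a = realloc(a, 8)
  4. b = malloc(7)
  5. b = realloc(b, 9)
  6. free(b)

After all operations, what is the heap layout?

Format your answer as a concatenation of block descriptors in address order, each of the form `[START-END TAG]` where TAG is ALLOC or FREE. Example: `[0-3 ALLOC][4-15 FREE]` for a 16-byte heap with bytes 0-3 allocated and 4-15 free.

Op 1: a = malloc(9) -> a = 0; heap: [0-8 ALLOC][9-43 FREE]
Op 2: a = realloc(a, 15) -> a = 0; heap: [0-14 ALLOC][15-43 FREE]
Op 3: a = realloc(a, 8) -> a = 0; heap: [0-7 ALLOC][8-43 FREE]
Op 4: b = malloc(7) -> b = 8; heap: [0-7 ALLOC][8-14 ALLOC][15-43 FREE]
Op 5: b = realloc(b, 9) -> b = 8; heap: [0-7 ALLOC][8-16 ALLOC][17-43 FREE]
Op 6: free(b) -> (freed b); heap: [0-7 ALLOC][8-43 FREE]

Answer: [0-7 ALLOC][8-43 FREE]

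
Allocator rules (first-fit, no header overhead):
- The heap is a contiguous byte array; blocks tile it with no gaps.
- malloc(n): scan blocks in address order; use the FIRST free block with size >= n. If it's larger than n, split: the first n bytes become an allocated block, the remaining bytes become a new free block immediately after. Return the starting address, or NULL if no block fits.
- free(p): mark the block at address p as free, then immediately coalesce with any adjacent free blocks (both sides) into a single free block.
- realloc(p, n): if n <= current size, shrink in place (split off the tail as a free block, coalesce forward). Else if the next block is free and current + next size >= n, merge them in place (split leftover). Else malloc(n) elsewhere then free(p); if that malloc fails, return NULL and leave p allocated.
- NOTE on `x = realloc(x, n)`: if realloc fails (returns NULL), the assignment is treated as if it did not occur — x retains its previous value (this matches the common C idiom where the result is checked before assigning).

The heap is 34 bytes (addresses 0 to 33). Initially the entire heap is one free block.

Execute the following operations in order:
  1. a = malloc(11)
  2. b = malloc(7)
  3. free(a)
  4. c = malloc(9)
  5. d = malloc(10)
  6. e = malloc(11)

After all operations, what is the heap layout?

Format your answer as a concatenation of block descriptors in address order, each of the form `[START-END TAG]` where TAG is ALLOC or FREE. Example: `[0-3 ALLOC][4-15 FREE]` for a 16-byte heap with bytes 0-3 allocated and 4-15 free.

Answer: [0-8 ALLOC][9-10 FREE][11-17 ALLOC][18-27 ALLOC][28-33 FREE]

Derivation:
Op 1: a = malloc(11) -> a = 0; heap: [0-10 ALLOC][11-33 FREE]
Op 2: b = malloc(7) -> b = 11; heap: [0-10 ALLOC][11-17 ALLOC][18-33 FREE]
Op 3: free(a) -> (freed a); heap: [0-10 FREE][11-17 ALLOC][18-33 FREE]
Op 4: c = malloc(9) -> c = 0; heap: [0-8 ALLOC][9-10 FREE][11-17 ALLOC][18-33 FREE]
Op 5: d = malloc(10) -> d = 18; heap: [0-8 ALLOC][9-10 FREE][11-17 ALLOC][18-27 ALLOC][28-33 FREE]
Op 6: e = malloc(11) -> e = NULL; heap: [0-8 ALLOC][9-10 FREE][11-17 ALLOC][18-27 ALLOC][28-33 FREE]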